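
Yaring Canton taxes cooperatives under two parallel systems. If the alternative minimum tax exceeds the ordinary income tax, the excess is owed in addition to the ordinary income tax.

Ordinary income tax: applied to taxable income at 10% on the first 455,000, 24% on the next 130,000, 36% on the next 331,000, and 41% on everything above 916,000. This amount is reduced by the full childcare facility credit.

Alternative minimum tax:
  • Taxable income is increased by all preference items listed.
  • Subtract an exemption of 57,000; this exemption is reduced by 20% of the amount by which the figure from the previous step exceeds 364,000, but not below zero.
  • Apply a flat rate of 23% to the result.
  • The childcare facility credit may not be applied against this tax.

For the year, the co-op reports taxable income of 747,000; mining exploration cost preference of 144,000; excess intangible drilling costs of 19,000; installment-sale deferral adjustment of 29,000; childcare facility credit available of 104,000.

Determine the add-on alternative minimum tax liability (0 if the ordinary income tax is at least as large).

Alternative minimum tax:
  Adjusted income: 747,000 + 144,000 + 19,000 + 29,000 = 939,000
  Exemption: 20% × (939,000 − 364,000) = 115,000 ≥ 57,000, so the exemption is fully phased out
  Base: 939,000 − 0 = 939,000
  939,000 × 23% = 215,970

Ordinary income tax:
  455,000 × 10% = 45,500
  130,000 × 24% = 31,200
  162,000 × 36% = 58,320
  → 135,020
  Less childcare facility credit 104,000 → 31,020

Excess of alternative minimum tax over ordinary income tax: 215,970 − 31,020 = 184,950.

184,950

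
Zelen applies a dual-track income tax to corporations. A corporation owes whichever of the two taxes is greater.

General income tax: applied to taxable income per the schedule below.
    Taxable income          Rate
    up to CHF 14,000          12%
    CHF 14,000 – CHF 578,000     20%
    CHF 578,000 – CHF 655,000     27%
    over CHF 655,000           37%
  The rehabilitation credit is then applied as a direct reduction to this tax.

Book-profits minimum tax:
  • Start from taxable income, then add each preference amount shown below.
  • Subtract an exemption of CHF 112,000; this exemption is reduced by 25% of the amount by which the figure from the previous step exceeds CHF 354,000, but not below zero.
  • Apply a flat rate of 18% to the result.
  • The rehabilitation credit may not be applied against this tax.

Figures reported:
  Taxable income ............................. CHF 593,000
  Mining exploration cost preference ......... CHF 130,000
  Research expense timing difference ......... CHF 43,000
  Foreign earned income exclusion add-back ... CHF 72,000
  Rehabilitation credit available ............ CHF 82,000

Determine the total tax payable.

CHF 150,840

General income tax:
  CHF 14,000 × 12% = CHF 1,680
  CHF 564,000 × 20% = CHF 112,800
  CHF 15,000 × 27% = CHF 4,050
  → CHF 118,530
  Less rehabilitation credit CHF 82,000 → CHF 36,530

Book-profits minimum tax:
  Adjusted income: CHF 593,000 + CHF 130,000 + CHF 43,000 + CHF 72,000 = CHF 838,000
  Exemption: 25% × (CHF 838,000 − CHF 354,000) = CHF 121,000 ≥ CHF 112,000, so the exemption is fully phased out
  Base: CHF 838,000 − CHF 0 = CHF 838,000
  CHF 838,000 × 18% = CHF 150,840

CHF 150,840 > CHF 36,530, so the book-profits minimum tax is the binding amount.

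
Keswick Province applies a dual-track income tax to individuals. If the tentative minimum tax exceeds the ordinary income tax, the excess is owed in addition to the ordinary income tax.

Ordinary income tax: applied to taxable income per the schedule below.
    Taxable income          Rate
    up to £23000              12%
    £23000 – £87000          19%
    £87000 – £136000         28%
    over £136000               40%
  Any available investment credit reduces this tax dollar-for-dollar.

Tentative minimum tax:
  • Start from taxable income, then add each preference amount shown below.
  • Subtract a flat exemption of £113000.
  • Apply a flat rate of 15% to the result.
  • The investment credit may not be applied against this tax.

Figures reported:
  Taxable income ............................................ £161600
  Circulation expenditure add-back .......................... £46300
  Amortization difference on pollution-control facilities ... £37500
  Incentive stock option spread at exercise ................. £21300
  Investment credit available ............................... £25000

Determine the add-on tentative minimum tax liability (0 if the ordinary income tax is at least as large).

£9175

Tentative minimum tax:
  Adjusted income: £161600 + £46300 + £37500 + £21300 = £266700
  Less exemption £113000 → base £153700
  £153700 × 15% = £23055

Ordinary income tax:
  £23000 × 12% = £2760
  £64000 × 19% = £12160
  £49000 × 28% = £13720
  £25600 × 40% = £10240
  → £38880
  Less investment credit £25000 → £13880

Excess of tentative minimum tax over ordinary income tax: £23055 − £13880 = £9175.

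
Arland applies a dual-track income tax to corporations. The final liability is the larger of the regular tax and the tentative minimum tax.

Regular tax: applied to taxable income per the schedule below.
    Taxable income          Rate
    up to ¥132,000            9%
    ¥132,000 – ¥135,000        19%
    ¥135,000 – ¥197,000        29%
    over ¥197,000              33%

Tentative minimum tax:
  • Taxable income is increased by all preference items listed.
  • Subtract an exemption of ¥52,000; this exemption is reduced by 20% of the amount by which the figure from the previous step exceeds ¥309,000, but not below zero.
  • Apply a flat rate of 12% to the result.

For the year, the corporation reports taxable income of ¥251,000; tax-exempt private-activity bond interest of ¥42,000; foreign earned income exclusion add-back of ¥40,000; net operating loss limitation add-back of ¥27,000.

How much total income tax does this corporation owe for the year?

¥48,250

Tentative minimum tax:
  Adjusted income: ¥251,000 + ¥42,000 + ¥40,000 + ¥27,000 = ¥360,000
  Exemption: ¥52,000 − 20% × (¥360,000 − ¥309,000) = ¥52,000 − ¥10,200 = ¥41,800
  Base: ¥360,000 − ¥41,800 = ¥318,200
  ¥318,200 × 12% = ¥38,184

Regular tax:
  ¥132,000 × 9% = ¥11,880
  ¥3,000 × 19% = ¥570
  ¥62,000 × 29% = ¥17,980
  ¥54,000 × 33% = ¥17,820
  → ¥48,250

¥48,250 > ¥38,184, so the regular tax governs.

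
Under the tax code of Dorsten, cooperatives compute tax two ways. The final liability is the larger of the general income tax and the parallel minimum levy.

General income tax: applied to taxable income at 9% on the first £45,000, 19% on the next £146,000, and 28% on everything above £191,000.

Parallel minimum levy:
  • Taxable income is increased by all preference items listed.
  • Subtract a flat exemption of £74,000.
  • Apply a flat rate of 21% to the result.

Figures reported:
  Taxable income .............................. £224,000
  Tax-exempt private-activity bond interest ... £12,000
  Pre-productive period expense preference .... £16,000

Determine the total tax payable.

Parallel minimum levy:
  Adjusted income: £224,000 + £12,000 + £16,000 = £252,000
  Less exemption £74,000 → base £178,000
  £178,000 × 21% = £37,380

General income tax:
  £45,000 × 9% = £4,050
  £146,000 × 19% = £27,740
  £33,000 × 28% = £9,240
  → £41,030

£41,030 > £37,380, so the general income tax governs.

£41,030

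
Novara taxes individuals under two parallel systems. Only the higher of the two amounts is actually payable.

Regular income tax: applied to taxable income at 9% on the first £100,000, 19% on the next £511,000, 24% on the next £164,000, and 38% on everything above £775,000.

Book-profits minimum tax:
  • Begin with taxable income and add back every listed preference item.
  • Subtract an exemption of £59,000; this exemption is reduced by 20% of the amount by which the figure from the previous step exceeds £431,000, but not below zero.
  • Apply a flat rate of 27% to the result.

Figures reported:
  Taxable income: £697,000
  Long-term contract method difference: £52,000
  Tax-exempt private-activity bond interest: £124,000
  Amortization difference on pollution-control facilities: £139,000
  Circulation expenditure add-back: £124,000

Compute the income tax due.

£306,720

Book-profits minimum tax:
  Adjusted income: £697,000 + £52,000 + £124,000 + £139,000 + £124,000 = £1,136,000
  Exemption: 20% × (£1,136,000 − £431,000) = £141,000 ≥ £59,000, so the exemption is fully phased out
  Base: £1,136,000 − £0 = £1,136,000
  £1,136,000 × 27% = £306,720

Regular income tax:
  £100,000 × 9% = £9,000
  £511,000 × 19% = £97,090
  £86,000 × 24% = £20,640
  → £126,730

£306,720 > £126,730, so the book-profits minimum tax is the binding amount.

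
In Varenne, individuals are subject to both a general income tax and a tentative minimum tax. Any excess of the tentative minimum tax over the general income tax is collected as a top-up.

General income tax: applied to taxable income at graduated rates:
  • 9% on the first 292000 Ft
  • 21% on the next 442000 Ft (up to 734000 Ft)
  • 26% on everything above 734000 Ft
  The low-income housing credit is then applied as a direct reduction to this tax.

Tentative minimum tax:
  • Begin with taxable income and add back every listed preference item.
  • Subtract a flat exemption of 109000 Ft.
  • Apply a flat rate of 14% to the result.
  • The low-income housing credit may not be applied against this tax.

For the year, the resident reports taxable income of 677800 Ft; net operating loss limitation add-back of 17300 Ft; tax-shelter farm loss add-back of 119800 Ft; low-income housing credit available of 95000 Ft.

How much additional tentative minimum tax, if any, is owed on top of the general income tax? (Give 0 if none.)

Tentative minimum tax:
  Adjusted income: 677800 Ft + 17300 Ft + 119800 Ft = 814900 Ft
  Less exemption 109000 Ft → base 705900 Ft
  705900 Ft × 14% = 98826 Ft

General income tax:
  292000 Ft × 9% = 26280 Ft
  385800 Ft × 21% = 81018 Ft
  → 107298 Ft
  Less low-income housing credit 95000 Ft → 12298 Ft

Excess of tentative minimum tax over general income tax: 98826 Ft − 12298 Ft = 86528 Ft.

86528 Ft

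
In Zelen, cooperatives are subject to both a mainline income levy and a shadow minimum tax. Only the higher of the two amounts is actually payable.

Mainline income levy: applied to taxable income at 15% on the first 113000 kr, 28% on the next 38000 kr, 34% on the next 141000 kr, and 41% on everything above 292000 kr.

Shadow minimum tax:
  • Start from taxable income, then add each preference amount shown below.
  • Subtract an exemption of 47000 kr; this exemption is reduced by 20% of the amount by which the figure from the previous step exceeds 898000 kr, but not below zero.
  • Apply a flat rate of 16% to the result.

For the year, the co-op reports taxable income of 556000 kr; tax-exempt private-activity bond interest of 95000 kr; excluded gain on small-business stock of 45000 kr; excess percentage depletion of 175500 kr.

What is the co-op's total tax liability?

Shadow minimum tax:
  Adjusted income: 556000 kr + 95000 kr + 45000 kr + 175500 kr = 871500 kr
  Exemption: 871500 kr ≤ 898000 kr, so full 47000 kr applies
  Base: 871500 kr − 47000 kr = 824500 kr
  824500 kr × 16% = 131920 kr

Mainline income levy:
  113000 kr × 15% = 16950 kr
  38000 kr × 28% = 10640 kr
  141000 kr × 34% = 47940 kr
  264000 kr × 41% = 108240 kr
  → 183770 kr

183770 kr > 131920 kr, so the mainline income levy governs.

183770 kr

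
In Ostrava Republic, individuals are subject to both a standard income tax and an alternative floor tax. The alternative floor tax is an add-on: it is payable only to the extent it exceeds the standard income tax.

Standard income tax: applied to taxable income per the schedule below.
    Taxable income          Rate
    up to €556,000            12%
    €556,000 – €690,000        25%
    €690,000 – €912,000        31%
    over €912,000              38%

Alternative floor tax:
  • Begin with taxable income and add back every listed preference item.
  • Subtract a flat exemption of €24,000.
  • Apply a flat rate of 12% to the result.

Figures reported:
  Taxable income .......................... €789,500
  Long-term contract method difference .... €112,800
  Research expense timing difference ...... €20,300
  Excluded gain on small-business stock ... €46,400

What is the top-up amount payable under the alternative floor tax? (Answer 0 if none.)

Standard income tax:
  €556,000 × 12% = €66,720
  €134,000 × 25% = €33,500
  €99,500 × 31% = €30,845
  → €131,065

Alternative floor tax:
  Adjusted income: €789,500 + €112,800 + €20,300 + €46,400 = €969,000
  Less exemption €24,000 → base €945,000
  €945,000 × 12% = €113,400

€113,400 ≤ €131,065, so no add-on is due.

€0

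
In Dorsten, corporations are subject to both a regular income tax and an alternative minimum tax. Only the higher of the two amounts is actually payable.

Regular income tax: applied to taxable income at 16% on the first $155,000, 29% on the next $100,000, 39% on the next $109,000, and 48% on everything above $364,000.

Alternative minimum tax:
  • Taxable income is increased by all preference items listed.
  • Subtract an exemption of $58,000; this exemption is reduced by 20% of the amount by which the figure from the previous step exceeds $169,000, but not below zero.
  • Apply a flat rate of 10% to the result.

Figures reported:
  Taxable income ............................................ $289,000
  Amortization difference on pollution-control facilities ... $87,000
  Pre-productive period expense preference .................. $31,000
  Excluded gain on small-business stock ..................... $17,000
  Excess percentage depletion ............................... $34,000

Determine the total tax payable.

Alternative minimum tax:
  Adjusted income: $289,000 + $87,000 + $31,000 + $17,000 + $34,000 = $458,000
  Exemption: $58,000 − 20% × ($458,000 − $169,000) = $58,000 − $57,800 = $200
  Base: $458,000 − $200 = $457,800
  $457,800 × 10% = $45,780

Regular income tax:
  $155,000 × 16% = $24,800
  $100,000 × 29% = $29,000
  $34,000 × 39% = $13,260
  → $67,060

$67,060 > $45,780, so the regular income tax governs.

$67,060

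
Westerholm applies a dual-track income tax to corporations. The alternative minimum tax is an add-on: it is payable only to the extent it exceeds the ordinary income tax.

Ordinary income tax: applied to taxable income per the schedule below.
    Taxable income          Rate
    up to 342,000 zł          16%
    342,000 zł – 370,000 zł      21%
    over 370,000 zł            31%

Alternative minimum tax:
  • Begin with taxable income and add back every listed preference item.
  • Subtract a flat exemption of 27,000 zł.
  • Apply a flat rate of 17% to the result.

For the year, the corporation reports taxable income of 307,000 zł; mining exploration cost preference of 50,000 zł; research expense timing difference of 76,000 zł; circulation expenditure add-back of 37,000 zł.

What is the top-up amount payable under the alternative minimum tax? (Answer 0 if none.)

26,190 zł

Ordinary income tax:
  307,000 zł × 16% = 49,120 zł

Alternative minimum tax:
  Adjusted income: 307,000 zł + 50,000 zł + 76,000 zł + 37,000 zł = 470,000 zł
  Less exemption 27,000 zł → base 443,000 zł
  443,000 zł × 17% = 75,310 zł

Excess of alternative minimum tax over ordinary income tax: 75,310 zł − 49,120 zł = 26,190 zł.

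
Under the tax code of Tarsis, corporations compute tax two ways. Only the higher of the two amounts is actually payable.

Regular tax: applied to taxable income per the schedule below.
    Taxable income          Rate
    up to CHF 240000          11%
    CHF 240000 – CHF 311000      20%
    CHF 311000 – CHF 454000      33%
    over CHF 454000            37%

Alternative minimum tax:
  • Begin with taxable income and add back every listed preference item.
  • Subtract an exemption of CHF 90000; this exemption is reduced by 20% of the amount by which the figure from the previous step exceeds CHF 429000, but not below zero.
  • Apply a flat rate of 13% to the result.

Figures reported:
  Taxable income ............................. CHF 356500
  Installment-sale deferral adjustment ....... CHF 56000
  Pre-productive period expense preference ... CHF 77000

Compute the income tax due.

CHF 55615

Alternative minimum tax:
  Adjusted income: CHF 356500 + CHF 56000 + CHF 77000 = CHF 489500
  Exemption: CHF 90000 − 20% × (CHF 489500 − CHF 429000) = CHF 90000 − CHF 12100 = CHF 77900
  Base: CHF 489500 − CHF 77900 = CHF 411600
  CHF 411600 × 13% = CHF 53508

Regular tax:
  CHF 240000 × 11% = CHF 26400
  CHF 71000 × 20% = CHF 14200
  CHF 45500 × 33% = CHF 15015
  → CHF 55615

CHF 55615 > CHF 53508, so the regular tax governs.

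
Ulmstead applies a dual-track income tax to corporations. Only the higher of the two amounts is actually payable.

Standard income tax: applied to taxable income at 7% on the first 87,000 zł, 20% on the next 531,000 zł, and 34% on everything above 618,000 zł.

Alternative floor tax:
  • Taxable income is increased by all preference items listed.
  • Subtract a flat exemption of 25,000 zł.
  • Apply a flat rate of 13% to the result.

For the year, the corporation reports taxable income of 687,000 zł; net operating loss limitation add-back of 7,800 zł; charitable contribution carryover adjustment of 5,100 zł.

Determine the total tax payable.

Standard income tax:
  87,000 zł × 7% = 6,090 zł
  531,000 zł × 20% = 106,200 zł
  69,000 zł × 34% = 23,460 zł
  → 135,750 zł

Alternative floor tax:
  Adjusted income: 687,000 zł + 7,800 zł + 5,100 zł = 699,900 zł
  Less exemption 25,000 zł → base 674,900 zł
  674,900 zł × 13% = 87,737 zł

135,750 zł > 87,737 zł, so the standard income tax governs.

135,750 zł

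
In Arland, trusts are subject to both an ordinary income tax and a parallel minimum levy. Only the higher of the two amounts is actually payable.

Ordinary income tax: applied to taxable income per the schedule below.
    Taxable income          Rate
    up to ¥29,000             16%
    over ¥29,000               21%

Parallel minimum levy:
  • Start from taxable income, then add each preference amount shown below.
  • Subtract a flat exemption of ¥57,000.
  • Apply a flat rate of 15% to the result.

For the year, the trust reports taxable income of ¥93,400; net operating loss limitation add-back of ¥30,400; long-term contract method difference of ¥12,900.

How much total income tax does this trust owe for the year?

¥18,164

Ordinary income tax:
  ¥29,000 × 16% = ¥4,640
  ¥64,400 × 21% = ¥13,524
  → ¥18,164

Parallel minimum levy:
  Adjusted income: ¥93,400 + ¥30,400 + ¥12,900 = ¥136,700
  Less exemption ¥57,000 → base ¥79,700
  ¥79,700 × 15% = ¥11,955

¥18,164 > ¥11,955, so the ordinary income tax governs.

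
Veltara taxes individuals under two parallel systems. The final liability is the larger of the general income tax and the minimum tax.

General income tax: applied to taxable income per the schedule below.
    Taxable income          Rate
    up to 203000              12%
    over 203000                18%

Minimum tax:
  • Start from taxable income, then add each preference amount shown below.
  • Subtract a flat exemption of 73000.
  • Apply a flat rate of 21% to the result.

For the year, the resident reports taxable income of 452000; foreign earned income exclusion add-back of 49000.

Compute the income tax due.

General income tax:
  203000 × 12% = 24360
  249000 × 18% = 44820
  → 69180

Minimum tax:
  Adjusted income: 452000 + 49000 = 501000
  Less exemption 73000 → base 428000
  428000 × 21% = 89880

89880 > 69180, so the minimum tax is the binding amount.

89880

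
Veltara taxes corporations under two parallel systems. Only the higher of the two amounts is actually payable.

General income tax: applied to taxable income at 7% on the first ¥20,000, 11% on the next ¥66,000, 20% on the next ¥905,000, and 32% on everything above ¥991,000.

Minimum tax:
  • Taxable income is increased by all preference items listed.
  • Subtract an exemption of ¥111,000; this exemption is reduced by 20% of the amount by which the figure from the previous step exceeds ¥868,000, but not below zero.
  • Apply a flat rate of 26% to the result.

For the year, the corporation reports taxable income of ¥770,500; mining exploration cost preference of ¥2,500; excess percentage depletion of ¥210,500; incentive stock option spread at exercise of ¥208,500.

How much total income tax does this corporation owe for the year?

Minimum tax:
  Adjusted income: ¥770,500 + ¥2,500 + ¥210,500 + ¥208,500 = ¥1,192,000
  Exemption: ¥111,000 − 20% × (¥1,192,000 − ¥868,000) = ¥111,000 − ¥64,800 = ¥46,200
  Base: ¥1,192,000 − ¥46,200 = ¥1,145,800
  ¥1,145,800 × 26% = ¥297,908

General income tax:
  ¥20,000 × 7% = ¥1,400
  ¥66,000 × 11% = ¥7,260
  ¥684,500 × 20% = ¥136,900
  → ¥145,560

¥297,908 > ¥145,560, so the minimum tax is the binding amount.

¥297,908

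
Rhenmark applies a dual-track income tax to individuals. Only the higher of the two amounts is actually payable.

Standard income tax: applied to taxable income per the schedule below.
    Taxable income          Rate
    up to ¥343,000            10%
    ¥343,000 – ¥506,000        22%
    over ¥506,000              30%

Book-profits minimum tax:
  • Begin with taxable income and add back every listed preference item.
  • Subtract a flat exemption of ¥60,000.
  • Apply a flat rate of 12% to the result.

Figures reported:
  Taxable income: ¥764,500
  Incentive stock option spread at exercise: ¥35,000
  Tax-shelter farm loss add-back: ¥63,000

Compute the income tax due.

¥147,710

Standard income tax:
  ¥343,000 × 10% = ¥34,300
  ¥163,000 × 22% = ¥35,860
  ¥258,500 × 30% = ¥77,550
  → ¥147,710

Book-profits minimum tax:
  Adjusted income: ¥764,500 + ¥35,000 + ¥63,000 = ¥862,500
  Less exemption ¥60,000 → base ¥802,500
  ¥802,500 × 12% = ¥96,300

¥147,710 > ¥96,300, so the standard income tax governs.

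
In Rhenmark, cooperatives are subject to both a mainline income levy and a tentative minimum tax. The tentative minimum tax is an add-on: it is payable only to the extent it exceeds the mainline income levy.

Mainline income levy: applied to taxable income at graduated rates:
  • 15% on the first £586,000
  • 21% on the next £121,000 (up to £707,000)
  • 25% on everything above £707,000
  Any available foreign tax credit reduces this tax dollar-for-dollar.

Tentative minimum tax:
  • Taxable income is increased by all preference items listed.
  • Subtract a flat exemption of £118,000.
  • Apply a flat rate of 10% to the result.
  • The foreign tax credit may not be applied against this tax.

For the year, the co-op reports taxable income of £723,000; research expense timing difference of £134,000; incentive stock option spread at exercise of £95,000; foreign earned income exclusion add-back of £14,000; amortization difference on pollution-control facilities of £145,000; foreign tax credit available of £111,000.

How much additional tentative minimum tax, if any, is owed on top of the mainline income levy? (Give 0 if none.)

£92,990

Tentative minimum tax:
  Adjusted income: £723,000 + £134,000 + £95,000 + £14,000 + £145,000 = £1,111,000
  Less exemption £118,000 → base £993,000
  £993,000 × 10% = £99,300

Mainline income levy:
  £586,000 × 15% = £87,900
  £121,000 × 21% = £25,410
  £16,000 × 25% = £4,000
  → £117,310
  Less foreign tax credit £111,000 → £6,310

Excess of tentative minimum tax over mainline income levy: £99,300 − £6,310 = £92,990.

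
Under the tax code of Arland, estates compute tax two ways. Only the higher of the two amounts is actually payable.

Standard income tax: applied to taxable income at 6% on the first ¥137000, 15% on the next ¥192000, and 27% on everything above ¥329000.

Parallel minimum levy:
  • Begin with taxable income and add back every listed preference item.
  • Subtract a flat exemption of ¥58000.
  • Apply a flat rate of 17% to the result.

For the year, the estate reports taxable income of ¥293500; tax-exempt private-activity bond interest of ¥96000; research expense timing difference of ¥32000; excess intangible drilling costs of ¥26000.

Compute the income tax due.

¥66215

Standard income tax:
  ¥137000 × 6% = ¥8220
  ¥156500 × 15% = ¥23475
  → ¥31695

Parallel minimum levy:
  Adjusted income: ¥293500 + ¥96000 + ¥32000 + ¥26000 = ¥447500
  Less exemption ¥58000 → base ¥389500
  ¥389500 × 17% = ¥66215

¥66215 > ¥31695, so the parallel minimum levy is the binding amount.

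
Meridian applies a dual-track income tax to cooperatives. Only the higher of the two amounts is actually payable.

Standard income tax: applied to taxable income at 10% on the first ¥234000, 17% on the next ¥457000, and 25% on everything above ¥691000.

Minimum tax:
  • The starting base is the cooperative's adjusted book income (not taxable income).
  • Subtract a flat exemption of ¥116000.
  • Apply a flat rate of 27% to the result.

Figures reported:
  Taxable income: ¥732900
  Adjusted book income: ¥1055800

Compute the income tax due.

¥253746

Minimum tax:
  Base (adjusted book income): ¥1055800
  Less exemption ¥116000 → base ¥939800
  ¥939800 × 27% = ¥253746

Standard income tax:
  ¥234000 × 10% = ¥23400
  ¥457000 × 17% = ¥77690
  ¥41900 × 25% = ¥10475
  → ¥111565

¥253746 > ¥111565, so the minimum tax is the binding amount.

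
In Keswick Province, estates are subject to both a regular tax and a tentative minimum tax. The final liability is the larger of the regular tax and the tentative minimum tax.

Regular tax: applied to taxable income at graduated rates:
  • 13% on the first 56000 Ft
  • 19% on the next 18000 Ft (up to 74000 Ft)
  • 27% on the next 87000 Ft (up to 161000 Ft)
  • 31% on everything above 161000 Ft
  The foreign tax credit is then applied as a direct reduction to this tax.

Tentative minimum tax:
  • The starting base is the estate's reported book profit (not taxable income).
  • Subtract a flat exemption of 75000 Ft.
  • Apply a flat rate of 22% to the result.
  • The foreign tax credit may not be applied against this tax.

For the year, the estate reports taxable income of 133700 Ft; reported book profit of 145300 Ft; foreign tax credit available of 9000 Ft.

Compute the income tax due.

17819 Ft

Regular tax:
  56000 Ft × 13% = 7280 Ft
  18000 Ft × 19% = 3420 Ft
  59700 Ft × 27% = 16119 Ft
  → 26819 Ft
  Less foreign tax credit 9000 Ft → 17819 Ft

Tentative minimum tax:
  Base (reported book profit): 145300 Ft
  Less exemption 75000 Ft → base 70300 Ft
  70300 Ft × 22% = 15466 Ft

17819 Ft > 15466 Ft, so the regular tax governs.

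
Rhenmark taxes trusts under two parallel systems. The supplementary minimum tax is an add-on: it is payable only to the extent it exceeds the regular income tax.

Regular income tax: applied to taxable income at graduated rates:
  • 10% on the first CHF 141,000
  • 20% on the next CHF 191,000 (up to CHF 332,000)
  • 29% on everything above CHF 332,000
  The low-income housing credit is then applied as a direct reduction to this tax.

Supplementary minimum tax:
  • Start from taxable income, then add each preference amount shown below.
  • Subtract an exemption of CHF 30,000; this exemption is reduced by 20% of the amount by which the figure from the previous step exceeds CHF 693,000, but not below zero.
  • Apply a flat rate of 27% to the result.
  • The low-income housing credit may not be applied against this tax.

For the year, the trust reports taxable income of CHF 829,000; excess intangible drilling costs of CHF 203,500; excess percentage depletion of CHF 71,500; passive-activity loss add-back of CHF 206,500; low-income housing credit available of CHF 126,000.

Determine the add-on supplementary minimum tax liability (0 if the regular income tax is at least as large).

Supplementary minimum tax:
  Adjusted income: CHF 829,000 + CHF 203,500 + CHF 71,500 + CHF 206,500 = CHF 1,310,500
  Exemption: 20% × (CHF 1,310,500 − CHF 693,000) = CHF 123,500 ≥ CHF 30,000, so the exemption is fully phased out
  Base: CHF 1,310,500 − CHF 0 = CHF 1,310,500
  CHF 1,310,500 × 27% = CHF 353,835

Regular income tax:
  CHF 141,000 × 10% = CHF 14,100
  CHF 191,000 × 20% = CHF 38,200
  CHF 497,000 × 29% = CHF 144,130
  → CHF 196,430
  Less low-income housing credit CHF 126,000 → CHF 70,430

Excess of supplementary minimum tax over regular income tax: CHF 353,835 − CHF 70,430 = CHF 283,405.

CHF 283,405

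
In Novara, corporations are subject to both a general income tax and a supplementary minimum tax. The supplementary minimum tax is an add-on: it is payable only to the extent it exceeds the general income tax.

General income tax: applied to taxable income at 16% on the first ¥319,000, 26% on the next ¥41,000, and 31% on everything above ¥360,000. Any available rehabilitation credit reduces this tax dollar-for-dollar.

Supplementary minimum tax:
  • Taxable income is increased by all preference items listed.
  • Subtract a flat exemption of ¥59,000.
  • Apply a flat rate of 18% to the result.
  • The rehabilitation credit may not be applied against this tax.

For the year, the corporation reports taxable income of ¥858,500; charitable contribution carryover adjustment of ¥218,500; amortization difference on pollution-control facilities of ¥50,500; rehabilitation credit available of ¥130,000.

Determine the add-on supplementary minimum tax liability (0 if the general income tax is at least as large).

¥106,095

Supplementary minimum tax:
  Adjusted income: ¥858,500 + ¥218,500 + ¥50,500 = ¥1,127,500
  Less exemption ¥59,000 → base ¥1,068,500
  ¥1,068,500 × 18% = ¥192,330

General income tax:
  ¥319,000 × 16% = ¥51,040
  ¥41,000 × 26% = ¥10,660
  ¥498,500 × 31% = ¥154,535
  → ¥216,235
  Less rehabilitation credit ¥130,000 → ¥86,235

Excess of supplementary minimum tax over general income tax: ¥192,330 − ¥86,235 = ¥106,095.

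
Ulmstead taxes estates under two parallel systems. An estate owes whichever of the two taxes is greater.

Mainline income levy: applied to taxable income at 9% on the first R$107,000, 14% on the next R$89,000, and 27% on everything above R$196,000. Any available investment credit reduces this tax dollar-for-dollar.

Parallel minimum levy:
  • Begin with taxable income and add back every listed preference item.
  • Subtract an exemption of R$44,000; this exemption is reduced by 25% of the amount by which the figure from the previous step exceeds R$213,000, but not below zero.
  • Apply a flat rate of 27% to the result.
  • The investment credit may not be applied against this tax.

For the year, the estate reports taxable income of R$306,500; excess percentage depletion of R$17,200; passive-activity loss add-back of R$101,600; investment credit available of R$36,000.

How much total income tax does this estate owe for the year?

Parallel minimum levy:
  Adjusted income: R$306,500 + R$17,200 + R$101,600 = R$425,300
  Exemption: 25% × (R$425,300 − R$213,000) = R$53,075 ≥ R$44,000, so the exemption is fully phased out
  Base: R$425,300 − R$0 = R$425,300
  R$425,300 × 27% = R$114,831

Mainline income levy:
  R$107,000 × 9% = R$9,630
  R$89,000 × 14% = R$12,460
  R$110,500 × 27% = R$29,835
  → R$51,925
  Less investment credit R$36,000 → R$15,925

R$114,831 > R$15,925, so the parallel minimum levy is the binding amount.

R$114,831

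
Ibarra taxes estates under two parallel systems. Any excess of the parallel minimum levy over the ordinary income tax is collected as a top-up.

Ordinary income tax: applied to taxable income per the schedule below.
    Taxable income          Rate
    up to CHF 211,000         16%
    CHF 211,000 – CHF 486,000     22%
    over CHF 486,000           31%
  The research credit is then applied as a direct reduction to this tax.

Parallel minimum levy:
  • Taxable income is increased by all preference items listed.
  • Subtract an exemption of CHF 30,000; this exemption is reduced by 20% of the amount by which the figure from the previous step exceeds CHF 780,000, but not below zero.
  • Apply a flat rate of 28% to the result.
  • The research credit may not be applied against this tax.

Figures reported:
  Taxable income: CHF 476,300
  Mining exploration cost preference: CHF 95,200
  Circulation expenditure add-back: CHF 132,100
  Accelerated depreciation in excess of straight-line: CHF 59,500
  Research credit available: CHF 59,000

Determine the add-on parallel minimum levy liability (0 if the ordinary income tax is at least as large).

Parallel minimum levy:
  Adjusted income: CHF 476,300 + CHF 95,200 + CHF 132,100 + CHF 59,500 = CHF 763,100
  Exemption: CHF 763,100 ≤ CHF 780,000, so full CHF 30,000 applies
  Base: CHF 763,100 − CHF 30,000 = CHF 733,100
  CHF 733,100 × 28% = CHF 205,268

Ordinary income tax:
  CHF 211,000 × 16% = CHF 33,760
  CHF 265,300 × 22% = CHF 58,366
  → CHF 92,126
  Less research credit CHF 59,000 → CHF 33,126

Excess of parallel minimum levy over ordinary income tax: CHF 205,268 − CHF 33,126 = CHF 172,142.

CHF 172,142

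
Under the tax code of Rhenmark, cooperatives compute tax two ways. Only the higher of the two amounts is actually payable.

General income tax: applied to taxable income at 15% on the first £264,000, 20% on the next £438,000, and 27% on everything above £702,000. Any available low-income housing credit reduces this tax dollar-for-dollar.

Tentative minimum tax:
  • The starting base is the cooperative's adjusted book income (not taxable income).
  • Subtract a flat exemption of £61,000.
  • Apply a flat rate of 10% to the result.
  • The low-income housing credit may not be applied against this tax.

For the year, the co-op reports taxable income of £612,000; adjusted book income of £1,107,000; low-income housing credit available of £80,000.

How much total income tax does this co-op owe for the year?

General income tax:
  £264,000 × 15% = £39,600
  £348,000 × 20% = £69,600
  → £109,200
  Less low-income housing credit £80,000 → £29,200

Tentative minimum tax:
  Base (adjusted book income): £1,107,000
  Less exemption £61,000 → base £1,046,000
  £1,046,000 × 10% = £104,600

£104,600 > £29,200, so the tentative minimum tax is the binding amount.

£104,600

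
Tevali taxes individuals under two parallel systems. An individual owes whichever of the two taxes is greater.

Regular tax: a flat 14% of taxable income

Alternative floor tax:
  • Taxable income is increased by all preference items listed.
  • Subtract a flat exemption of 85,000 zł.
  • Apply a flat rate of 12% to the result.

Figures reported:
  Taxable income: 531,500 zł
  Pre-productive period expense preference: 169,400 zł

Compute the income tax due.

Alternative floor tax:
  Adjusted income: 531,500 zł + 169,400 zł = 700,900 zł
  Less exemption 85,000 zł → base 615,900 zł
  615,900 zł × 12% = 73,908 zł

Regular tax:
  531,500 zł × 14% = 74,410 zł

74,410 zł > 73,908 zł, so the regular tax governs.

74,410 zł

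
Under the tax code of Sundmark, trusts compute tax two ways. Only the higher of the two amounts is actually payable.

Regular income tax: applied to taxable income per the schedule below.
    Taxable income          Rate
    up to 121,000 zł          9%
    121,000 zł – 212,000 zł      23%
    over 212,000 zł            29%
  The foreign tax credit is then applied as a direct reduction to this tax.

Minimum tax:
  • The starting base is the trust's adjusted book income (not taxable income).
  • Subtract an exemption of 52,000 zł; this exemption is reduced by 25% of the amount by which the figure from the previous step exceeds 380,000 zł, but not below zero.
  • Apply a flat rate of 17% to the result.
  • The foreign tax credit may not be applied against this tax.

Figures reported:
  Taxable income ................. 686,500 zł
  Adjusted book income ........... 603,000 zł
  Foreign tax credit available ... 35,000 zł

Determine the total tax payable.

134,425 zł

Regular income tax:
  121,000 zł × 9% = 10,890 zł
  91,000 zł × 23% = 20,930 zł
  474,500 zł × 29% = 137,605 zł
  → 169,425 zł
  Less foreign tax credit 35,000 zł → 134,425 zł

Minimum tax:
  Base (adjusted book income): 603,000 zł
  Exemption: 25% × (603,000 zł − 380,000 zł) = 55,750 zł ≥ 52,000 zł, so the exemption is fully phased out
  Base: 603,000 zł − 0 zł = 603,000 zł
  603,000 zł × 17% = 102,510 zł

134,425 zł > 102,510 zł, so the regular income tax governs.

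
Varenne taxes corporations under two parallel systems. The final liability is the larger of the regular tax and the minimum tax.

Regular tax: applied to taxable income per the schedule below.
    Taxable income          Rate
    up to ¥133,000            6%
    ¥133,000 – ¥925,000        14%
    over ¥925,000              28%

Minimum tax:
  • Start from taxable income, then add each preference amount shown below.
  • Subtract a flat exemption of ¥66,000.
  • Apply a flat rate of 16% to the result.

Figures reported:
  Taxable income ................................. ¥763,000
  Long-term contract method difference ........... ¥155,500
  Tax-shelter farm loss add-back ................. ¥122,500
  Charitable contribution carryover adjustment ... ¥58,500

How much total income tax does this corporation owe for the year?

Regular tax:
  ¥133,000 × 6% = ¥7,980
  ¥630,000 × 14% = ¥88,200
  → ¥96,180

Minimum tax:
  Adjusted income: ¥763,000 + ¥155,500 + ¥122,500 + ¥58,500 = ¥1,099,500
  Less exemption ¥66,000 → base ¥1,033,500
  ¥1,033,500 × 16% = ¥165,360

¥165,360 > ¥96,180, so the minimum tax is the binding amount.

¥165,360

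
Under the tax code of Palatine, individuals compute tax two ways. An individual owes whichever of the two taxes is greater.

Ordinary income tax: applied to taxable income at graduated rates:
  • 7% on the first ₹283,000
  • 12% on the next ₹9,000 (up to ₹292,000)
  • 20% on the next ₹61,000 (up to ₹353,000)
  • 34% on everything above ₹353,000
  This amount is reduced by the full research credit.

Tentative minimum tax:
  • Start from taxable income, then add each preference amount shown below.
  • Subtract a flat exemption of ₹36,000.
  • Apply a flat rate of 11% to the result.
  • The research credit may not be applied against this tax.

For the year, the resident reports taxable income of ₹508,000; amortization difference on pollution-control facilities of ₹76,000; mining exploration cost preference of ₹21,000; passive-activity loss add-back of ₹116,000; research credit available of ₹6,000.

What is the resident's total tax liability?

₹79,790

Ordinary income tax:
  ₹283,000 × 7% = ₹19,810
  ₹9,000 × 12% = ₹1,080
  ₹61,000 × 20% = ₹12,200
  ₹155,000 × 34% = ₹52,700
  → ₹85,790
  Less research credit ₹6,000 → ₹79,790

Tentative minimum tax:
  Adjusted income: ₹508,000 + ₹76,000 + ₹21,000 + ₹116,000 = ₹721,000
  Less exemption ₹36,000 → base ₹685,000
  ₹685,000 × 11% = ₹75,350

₹79,790 > ₹75,350, so the ordinary income tax governs.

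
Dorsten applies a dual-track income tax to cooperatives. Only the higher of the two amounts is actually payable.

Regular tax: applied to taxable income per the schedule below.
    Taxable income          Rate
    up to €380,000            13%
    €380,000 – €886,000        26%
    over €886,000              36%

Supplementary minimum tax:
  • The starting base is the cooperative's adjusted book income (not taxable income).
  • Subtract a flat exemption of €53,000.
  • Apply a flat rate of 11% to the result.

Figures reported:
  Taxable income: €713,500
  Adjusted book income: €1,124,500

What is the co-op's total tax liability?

Regular tax:
  €380,000 × 13% = €49,400
  €333,500 × 26% = €86,710
  → €136,110

Supplementary minimum tax:
  Base (adjusted book income): €1,124,500
  Less exemption €53,000 → base €1,071,500
  €1,071,500 × 11% = €117,865

€136,110 > €117,865, so the regular tax governs.

€136,110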